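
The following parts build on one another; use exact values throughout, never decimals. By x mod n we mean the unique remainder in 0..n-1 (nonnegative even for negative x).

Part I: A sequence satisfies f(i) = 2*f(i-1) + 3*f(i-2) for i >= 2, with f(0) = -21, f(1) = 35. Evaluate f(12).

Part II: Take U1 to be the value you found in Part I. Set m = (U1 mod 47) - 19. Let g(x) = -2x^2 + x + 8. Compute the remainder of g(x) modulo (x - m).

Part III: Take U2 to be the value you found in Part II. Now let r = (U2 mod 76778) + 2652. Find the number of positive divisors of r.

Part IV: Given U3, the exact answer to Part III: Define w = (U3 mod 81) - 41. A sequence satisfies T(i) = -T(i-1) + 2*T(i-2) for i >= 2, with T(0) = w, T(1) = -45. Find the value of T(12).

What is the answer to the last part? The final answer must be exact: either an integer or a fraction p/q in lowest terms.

Part I: f(2) = 2*(35) + 3*(-21) = 7; iterating: f(2)=7, f(3)=119, f(4)=259, f(5)=875, f(6)=2527, f(7)=7679, f(8)=22939, f(9)=68915, f(10)=206647, f(11)=620039, f(12)=1860019; answer 1860019
Part II: U1 = 1860019; m = 22; remainder = value at the root: -2*(22)^2 + 1*(22)^1 + 8 = (-968) + (22) + (8) = -938; answer -938
Part III: U2 = -938; r = 78492; 78492 = 2^2 * 3 * 31 * 211; number of divisors = (2+1) * (1+1) * (1+1) * (1+1) = 24; answer 24
Part IV: U3 = 24; w = -17; T(2) = -1*(-45) + 2*(-17) = 11; iterating: T(2)=11, T(3)=-101, T(4)=123, T(5)=-325, T(6)=571, T(7)=-1221, T(8)=2363, T(9)=-4805, T(10)=9531, T(11)=-19141, T(12)=38203; answer 38203

38203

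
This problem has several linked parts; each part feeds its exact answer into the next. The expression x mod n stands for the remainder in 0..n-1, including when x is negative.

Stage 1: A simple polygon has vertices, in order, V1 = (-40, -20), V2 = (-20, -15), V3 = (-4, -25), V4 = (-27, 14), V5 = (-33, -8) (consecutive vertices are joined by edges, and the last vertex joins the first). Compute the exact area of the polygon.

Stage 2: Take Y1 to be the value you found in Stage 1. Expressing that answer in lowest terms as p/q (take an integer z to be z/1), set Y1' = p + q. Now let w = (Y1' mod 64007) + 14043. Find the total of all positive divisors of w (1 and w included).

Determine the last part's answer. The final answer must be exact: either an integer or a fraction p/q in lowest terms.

Stage 1: cross terms: (-40*-15 - -20*-20)=200, (-20*-25 - -4*-15)=440, (-4*14 - -27*-25)=-731, (-27*-8 - -33*14)=678, (-33*-20 - -40*-8)=340; twice the area = |927| = 927; area = 927/2; answer 927/2
Stage 2: Y1 = 927/2; threaded value p + q = 929; w = 14972; 14972 = 2^2 * 19 * 197; sigma = (1 + 2 + 4) * (1 + 19) * (1 + 197) = 7 * 20 * 198 = 27720; answer 27720

27720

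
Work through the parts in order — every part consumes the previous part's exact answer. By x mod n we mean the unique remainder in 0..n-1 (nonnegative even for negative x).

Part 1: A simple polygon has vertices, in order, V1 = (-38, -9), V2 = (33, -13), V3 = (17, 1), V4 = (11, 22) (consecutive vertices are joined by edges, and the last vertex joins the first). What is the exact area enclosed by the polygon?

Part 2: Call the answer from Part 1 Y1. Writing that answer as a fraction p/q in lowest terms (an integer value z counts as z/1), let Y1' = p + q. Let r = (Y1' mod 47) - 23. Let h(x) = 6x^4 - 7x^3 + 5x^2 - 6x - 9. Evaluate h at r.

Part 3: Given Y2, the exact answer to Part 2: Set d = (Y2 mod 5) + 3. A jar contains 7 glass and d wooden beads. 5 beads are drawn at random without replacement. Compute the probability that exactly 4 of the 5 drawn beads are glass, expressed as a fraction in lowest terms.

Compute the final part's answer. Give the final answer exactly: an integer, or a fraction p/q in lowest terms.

5/12

Part 1: cross terms: (-38*-13 - 33*-9)=791, (33*1 - 17*-13)=254, (17*22 - 11*1)=363, (11*-9 - -38*22)=737; twice the area = |2145| = 2145; area = 2145/2; answer 2145/2
Part 2: Y1 = 2145/2; threaded value p + q = 2147; r = 9; 6*(9)^4 - 7*(9)^3 + 5*(9)^2 - 6*(9)^1 - 9 = (39366) + (-5103) + (405) + (-54) + (-9) = 34605; answer 34605
Part 3: Y2 = 34605; d = 3; total draws C(10,5) = 252; favorable C(7,4)*C(3,1) = 105; P = 5/12; answer 5/12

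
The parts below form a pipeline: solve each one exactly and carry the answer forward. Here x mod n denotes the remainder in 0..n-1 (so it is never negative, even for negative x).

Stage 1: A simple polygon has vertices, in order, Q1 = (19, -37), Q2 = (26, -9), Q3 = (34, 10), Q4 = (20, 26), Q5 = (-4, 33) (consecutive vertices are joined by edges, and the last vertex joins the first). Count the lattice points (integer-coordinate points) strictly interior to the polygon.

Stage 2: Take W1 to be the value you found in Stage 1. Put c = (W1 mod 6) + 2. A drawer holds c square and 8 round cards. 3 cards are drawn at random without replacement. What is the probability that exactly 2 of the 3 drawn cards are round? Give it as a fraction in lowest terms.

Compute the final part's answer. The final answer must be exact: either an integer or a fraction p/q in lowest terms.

7/15

Stage 1: cross terms: (19*-9 - 26*-37)=791, (26*10 - 34*-9)=566, (34*26 - 20*10)=684, (20*33 - -4*26)=764, (-4*-37 - 19*33)=-479; twice the area = |2326| = 2326; area = 1163; boundary points = 7 + 1 + 2 + 1 + 1 = 12; strictly interior points = area - boundary/2 + 1 = 1158; answer 1158
Stage 2: W1 = 1158; c = 2; total draws C(10,3) = 120; favorable C(8,2)*C(2,1) = 56; P = 7/15; answer 7/15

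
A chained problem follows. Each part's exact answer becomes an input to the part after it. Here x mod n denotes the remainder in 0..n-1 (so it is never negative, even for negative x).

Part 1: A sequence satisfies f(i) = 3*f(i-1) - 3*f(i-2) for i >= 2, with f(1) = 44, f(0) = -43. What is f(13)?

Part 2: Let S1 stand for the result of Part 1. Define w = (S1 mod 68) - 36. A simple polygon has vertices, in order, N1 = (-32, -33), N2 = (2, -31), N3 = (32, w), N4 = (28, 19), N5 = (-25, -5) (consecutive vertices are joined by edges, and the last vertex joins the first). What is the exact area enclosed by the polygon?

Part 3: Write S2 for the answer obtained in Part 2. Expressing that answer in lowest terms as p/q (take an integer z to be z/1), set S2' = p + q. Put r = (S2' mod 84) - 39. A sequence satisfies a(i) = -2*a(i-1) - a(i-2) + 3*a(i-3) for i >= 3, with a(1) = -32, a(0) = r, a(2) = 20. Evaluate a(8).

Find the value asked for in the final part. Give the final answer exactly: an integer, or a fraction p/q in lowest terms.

3368

Part 1: f(2) = 3*(44) - 3*(-43) = 261; iterating: f(2)=261, f(3)=651, f(4)=1170, f(5)=1557, f(6)=1161, f(7)=-1188, f(8)=-7047, f(9)=-17577, f(10)=-31590, f(11)=-42039, f(12)=-31347, f(13)=32076; answer 32076
Part 2: S1 = 32076; w = 12; cross terms: (-32*-31 - 2*-33)=1058, (2*12 - 32*-31)=1016, (32*19 - 28*12)=272, (28*-5 - -25*19)=335, (-25*-33 - -32*-5)=665; twice the area = |3346| = 3346; area = 1673; answer 1673
Part 3: S2 = 1673; threaded value p + q = 1674; r = 39; a(3) = -2*(20) - 1*(-32) + 3*(39) = 109; iterating: a(3)=109, a(4)=-334, a(5)=619, a(6)=-577, a(7)=-467, a(8)=3368; answer 3368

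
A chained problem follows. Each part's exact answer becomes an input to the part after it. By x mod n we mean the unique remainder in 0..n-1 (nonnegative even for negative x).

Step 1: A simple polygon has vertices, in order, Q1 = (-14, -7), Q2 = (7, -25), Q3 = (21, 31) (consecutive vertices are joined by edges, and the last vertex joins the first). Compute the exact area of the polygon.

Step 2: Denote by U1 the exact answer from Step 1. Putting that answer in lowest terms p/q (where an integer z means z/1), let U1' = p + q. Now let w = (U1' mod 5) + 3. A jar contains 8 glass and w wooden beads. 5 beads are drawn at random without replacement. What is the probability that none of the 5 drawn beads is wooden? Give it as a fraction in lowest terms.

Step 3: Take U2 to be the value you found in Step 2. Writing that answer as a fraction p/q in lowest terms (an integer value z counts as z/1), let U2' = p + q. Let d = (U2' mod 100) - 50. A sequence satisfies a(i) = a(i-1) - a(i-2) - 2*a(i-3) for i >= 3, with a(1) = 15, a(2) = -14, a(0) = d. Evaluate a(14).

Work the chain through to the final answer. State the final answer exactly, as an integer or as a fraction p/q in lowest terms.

922

Step 1: cross terms: (-14*-25 - 7*-7)=399, (7*31 - 21*-25)=742, (21*-7 - -14*31)=287; twice the area = |1428| = 1428; area = 714; answer 714
Step 2: U1 = 714; threaded value p + q = 715; w = 3; total draws C(11,5) = 462; favorable C(8,5) = 56; P = 4/33; answer 4/33
Step 3: U2 = 4/33; threaded value p + q = 37; d = -13; a(3) = 1*(-14) - 1*(15) - 2*(-13) = -3; iterating: a(3)=-3, a(4)=-19, a(5)=12, a(6)=37, a(7)=63, a(8)=2, a(9)=-135, a(10)=-263, a(11)=-132, a(12)=401, a(13)=1059, a(14)=922; answer 922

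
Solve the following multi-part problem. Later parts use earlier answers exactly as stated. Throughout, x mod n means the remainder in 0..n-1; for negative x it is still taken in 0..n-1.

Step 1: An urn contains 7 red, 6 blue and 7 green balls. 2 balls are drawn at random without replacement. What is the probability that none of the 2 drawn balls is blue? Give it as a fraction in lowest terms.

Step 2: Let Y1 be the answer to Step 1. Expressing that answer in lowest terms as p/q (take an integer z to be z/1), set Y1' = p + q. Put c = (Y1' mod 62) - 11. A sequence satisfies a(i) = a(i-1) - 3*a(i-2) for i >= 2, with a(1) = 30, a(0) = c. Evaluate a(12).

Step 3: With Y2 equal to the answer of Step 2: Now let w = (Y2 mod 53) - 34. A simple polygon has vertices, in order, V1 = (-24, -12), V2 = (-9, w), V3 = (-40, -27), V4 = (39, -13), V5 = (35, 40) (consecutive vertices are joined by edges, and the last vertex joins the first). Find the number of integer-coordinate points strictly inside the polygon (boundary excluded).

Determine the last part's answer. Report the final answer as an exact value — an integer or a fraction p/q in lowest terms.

2072

Step 1: total draws C(20,2) = 190; favorable C(14,2) = 91; P = 91/190; answer 91/190
Step 2: Y1 = 91/190; threaded value p + q = 281; c = 22; a(2) = 1*(30) - 3*(22) = -36; iterating: a(2)=-36, a(3)=-126, a(4)=-18, a(5)=360, a(6)=414, a(7)=-666, a(8)=-1908, a(9)=90, a(10)=5814, a(11)=5544, a(12)=-11898; answer -11898
Step 3: Y2 = -11898; w = -7; cross terms: (-24*-7 - -9*-12)=60, (-9*-27 - -40*-7)=-37, (-40*-13 - 39*-27)=1573, (39*40 - 35*-13)=2015, (35*-12 - -24*40)=540; twice the area = |4151| = 4151; area = 4151/2; boundary points = 5 + 1 + 1 + 1 + 1 = 9; strictly interior points = area - boundary/2 + 1 = 2072; answer 2072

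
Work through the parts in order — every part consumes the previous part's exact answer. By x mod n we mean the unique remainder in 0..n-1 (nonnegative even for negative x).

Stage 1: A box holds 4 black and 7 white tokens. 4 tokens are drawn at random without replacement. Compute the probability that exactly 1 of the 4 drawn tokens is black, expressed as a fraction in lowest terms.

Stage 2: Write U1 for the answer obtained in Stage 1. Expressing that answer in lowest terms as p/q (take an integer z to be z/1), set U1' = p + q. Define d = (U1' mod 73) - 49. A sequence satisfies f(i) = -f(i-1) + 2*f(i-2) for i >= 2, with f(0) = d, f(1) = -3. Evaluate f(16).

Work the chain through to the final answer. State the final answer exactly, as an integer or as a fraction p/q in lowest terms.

Stage 1: total draws C(11,4) = 330; favorable C(4,1)*C(7,3) = 140; P = 14/33; answer 14/33
Stage 2: U1 = 14/33; threaded value p + q = 47; d = -2; f(2) = -1*(-3) + 2*(-2) = -1; iterating: f(2)=-1, f(3)=-5, f(4)=3, f(5)=-13, f(6)=19, f(7)=-45, f(8)=83, f(9)=-173, f(10)=339, f(11)=-685, f(12)=1363, f(13)=-2733, f(14)=5459, f(15)=-10925, f(16)=21843; answer 21843

21843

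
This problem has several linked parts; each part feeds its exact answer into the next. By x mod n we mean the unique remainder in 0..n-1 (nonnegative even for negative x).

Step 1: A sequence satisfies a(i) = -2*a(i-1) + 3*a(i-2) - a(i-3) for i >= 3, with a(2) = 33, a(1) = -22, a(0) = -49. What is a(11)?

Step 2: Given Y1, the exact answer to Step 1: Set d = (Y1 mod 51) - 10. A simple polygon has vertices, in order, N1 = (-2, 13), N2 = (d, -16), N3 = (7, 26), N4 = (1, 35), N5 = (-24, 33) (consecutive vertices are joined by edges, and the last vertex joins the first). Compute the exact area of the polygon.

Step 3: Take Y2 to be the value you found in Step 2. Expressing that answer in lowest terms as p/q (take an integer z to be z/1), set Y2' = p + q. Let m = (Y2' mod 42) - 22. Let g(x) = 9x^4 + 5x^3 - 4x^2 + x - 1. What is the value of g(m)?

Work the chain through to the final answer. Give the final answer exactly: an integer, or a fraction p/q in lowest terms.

331225

Step 1: a(3) = -2*(33) + 3*(-22) - 1*(-49) = -83; iterating: a(3)=-83, a(4)=287, a(5)=-856, a(6)=2656, a(7)=-8167, a(8)=25158, a(9)=-77473, a(10)=238587, a(11)=-734751; answer -734751
Step 2: Y1 = -734751; d = -4; cross terms: (-2*-16 - -4*13)=84, (-4*26 - 7*-16)=8, (7*35 - 1*26)=219, (1*33 - -24*35)=873, (-24*13 - -2*33)=-246; twice the area = |938| = 938; area = 469; answer 469
Step 3: Y2 = 469; threaded value p + q = 470; m = -14; 9*(-14)^4 + 5*(-14)^3 - 4*(-14)^2 + 1*(-14)^1 - 1 = (345744) + (-13720) + (-784) + (-14) + (-1) = 331225; answer 331225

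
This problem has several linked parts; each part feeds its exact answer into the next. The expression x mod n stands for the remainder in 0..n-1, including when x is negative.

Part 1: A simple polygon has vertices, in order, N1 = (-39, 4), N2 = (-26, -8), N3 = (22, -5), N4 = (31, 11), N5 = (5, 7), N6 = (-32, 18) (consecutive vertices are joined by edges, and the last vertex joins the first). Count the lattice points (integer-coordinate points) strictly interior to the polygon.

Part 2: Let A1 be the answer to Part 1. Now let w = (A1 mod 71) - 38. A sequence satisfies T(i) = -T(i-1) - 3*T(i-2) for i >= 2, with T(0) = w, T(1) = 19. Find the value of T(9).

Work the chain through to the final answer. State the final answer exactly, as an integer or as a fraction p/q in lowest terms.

Part 1: cross terms: (-39*-8 - -26*4)=416, (-26*-5 - 22*-8)=306, (22*11 - 31*-5)=397, (31*7 - 5*11)=162, (5*18 - -32*7)=314, (-32*4 - -39*18)=574; twice the area = |2169| = 2169; area = 2169/2; boundary points = 1 + 3 + 1 + 2 + 1 + 7 = 15; strictly interior points = area - boundary/2 + 1 = 1078; answer 1078
Part 2: A1 = 1078; w = -25; T(2) = -1*(19) - 3*(-25) = 56; iterating: T(2)=56, T(3)=-113, T(4)=-55, T(5)=394, T(6)=-229, T(7)=-953, T(8)=1640, T(9)=1219; answer 1219

1219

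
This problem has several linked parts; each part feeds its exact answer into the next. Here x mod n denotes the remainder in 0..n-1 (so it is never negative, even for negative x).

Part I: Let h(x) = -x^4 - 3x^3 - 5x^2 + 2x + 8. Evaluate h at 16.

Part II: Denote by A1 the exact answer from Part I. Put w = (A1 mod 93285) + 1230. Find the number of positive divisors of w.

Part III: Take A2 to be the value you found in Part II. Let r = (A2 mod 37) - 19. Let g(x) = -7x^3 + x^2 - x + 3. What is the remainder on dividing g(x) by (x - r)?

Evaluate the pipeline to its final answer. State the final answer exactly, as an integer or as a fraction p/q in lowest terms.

Part I: -1*(16)^4 - 3*(16)^3 - 5*(16)^2 + 2*(16)^1 + 8 = (-65536) + (-12288) + (-1280) + (32) + (8) = -79064; answer -79064
Part II: A1 = -79064; w = 15451; 15451 is prime, so its only divisors are 1 and 15451; count = 2; answer 2
Part III: A2 = 2; r = -17; remainder = value at the root: -7*(-17)^3 + 1*(-17)^2 - 1*(-17)^1 + 3 = (34391) + (289) + (17) + (3) = 34700; answer 34700

34700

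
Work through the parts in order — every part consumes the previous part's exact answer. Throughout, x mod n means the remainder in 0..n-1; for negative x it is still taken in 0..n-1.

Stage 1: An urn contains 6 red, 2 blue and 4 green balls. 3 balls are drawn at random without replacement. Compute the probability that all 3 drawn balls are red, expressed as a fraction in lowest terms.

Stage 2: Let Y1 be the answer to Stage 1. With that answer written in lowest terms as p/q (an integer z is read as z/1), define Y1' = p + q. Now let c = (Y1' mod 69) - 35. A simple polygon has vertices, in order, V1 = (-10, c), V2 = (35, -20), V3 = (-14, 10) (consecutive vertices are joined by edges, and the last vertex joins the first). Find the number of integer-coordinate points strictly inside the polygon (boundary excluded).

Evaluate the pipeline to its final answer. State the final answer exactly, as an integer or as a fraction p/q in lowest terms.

Stage 1: total draws C(12,3) = 220; favorable C(6,3) = 20; P = 1/11; answer 1/11
Stage 2: Y1 = 1/11; threaded value p + q = 12; c = -23; cross terms: (-10*-20 - 35*-23)=1005, (35*10 - -14*-20)=70, (-14*-23 - -10*10)=422; twice the area = |1497| = 1497; area = 1497/2; boundary points = 3 + 1 + 1 = 5; strictly interior points = area - boundary/2 + 1 = 747; answer 747

747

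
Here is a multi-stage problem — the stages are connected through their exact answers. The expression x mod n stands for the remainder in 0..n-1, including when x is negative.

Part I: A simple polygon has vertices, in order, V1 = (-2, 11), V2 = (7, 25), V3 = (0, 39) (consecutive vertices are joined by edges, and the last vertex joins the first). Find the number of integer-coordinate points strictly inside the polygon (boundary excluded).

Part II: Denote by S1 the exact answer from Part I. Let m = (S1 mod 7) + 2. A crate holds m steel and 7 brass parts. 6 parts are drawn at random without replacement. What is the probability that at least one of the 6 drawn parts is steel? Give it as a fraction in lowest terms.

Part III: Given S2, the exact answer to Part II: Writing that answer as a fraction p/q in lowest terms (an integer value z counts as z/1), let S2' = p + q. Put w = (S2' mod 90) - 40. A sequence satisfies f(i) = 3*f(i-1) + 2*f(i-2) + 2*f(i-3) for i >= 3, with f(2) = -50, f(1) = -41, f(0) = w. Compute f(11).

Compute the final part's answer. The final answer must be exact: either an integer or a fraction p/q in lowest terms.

Part I: cross terms: (-2*25 - 7*11)=-127, (7*39 - 0*25)=273, (0*11 - -2*39)=78; twice the area = |224| = 224; area = 112; boundary points = 1 + 7 + 2 = 10; strictly interior points = area - boundary/2 + 1 = 108; answer 108
Part II: S1 = 108; m = 5; total draws C(12,6) = 924; complement C(7,6) = 7; favorable 924 - 7 = 917; P = 131/132; answer 131/132
Part III: S2 = 131/132; threaded value p + q = 263; w = 43; f(3) = 3*(-50) + 2*(-41) + 2*(43) = -146; iterating: f(3)=-146, f(4)=-620, f(5)=-2252, f(6)=-8288, f(7)=-30608, f(8)=-112904, f(9)=-416504, f(10)=-1536536, f(11)=-5668424; answer -5668424

-5668424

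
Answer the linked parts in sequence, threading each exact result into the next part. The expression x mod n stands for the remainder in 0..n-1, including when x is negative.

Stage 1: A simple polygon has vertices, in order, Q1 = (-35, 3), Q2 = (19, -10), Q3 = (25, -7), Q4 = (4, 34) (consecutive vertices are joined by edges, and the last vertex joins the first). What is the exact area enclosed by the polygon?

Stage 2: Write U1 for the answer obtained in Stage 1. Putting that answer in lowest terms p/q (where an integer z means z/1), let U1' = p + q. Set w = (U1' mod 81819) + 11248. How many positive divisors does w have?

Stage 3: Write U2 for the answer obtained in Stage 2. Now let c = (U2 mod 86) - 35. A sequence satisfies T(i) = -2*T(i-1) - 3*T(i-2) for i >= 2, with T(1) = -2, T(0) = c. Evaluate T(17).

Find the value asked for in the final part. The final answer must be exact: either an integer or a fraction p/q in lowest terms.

-168914

Stage 1: cross terms: (-35*-10 - 19*3)=293, (19*-7 - 25*-10)=117, (25*34 - 4*-7)=878, (4*3 - -35*34)=1202; twice the area = |2490| = 2490; area = 1245; answer 1245
Stage 2: U1 = 1245; threaded value p + q = 1246; w = 12494; 12494 = 2 * 6247; number of divisors = (1+1) * (1+1) = 4; answer 4
Stage 3: U2 = 4; c = -31; T(2) = -2*(-2) - 3*(-31) = 97; iterating: T(2)=97, T(3)=-188, T(4)=85, T(5)=394, T(6)=-1043, T(7)=904, T(8)=1321, T(9)=-5354, T(10)=6745, T(11)=2572, T(12)=-25379, T(13)=43042, T(14)=-9947, T(15)=-109232, T(16)=248305, T(17)=-168914; answer -168914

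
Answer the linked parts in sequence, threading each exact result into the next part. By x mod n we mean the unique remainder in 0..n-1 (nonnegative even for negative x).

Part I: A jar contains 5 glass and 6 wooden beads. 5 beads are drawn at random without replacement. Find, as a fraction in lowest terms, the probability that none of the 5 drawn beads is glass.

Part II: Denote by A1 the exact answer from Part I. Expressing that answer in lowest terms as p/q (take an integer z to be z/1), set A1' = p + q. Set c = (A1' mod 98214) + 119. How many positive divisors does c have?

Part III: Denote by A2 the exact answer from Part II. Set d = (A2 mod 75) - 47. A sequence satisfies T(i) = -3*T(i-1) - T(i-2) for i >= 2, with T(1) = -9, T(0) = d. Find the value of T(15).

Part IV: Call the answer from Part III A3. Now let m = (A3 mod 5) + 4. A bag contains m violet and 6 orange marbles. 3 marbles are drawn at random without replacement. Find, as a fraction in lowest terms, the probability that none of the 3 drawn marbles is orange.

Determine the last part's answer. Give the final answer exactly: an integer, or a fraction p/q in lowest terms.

1/30

Part I: total draws C(11,5) = 462; favorable C(6,5) = 6; P = 1/77; answer 1/77
Part II: A1 = 1/77; threaded value p + q = 78; c = 197; 197 is prime, so its only divisors are 1 and 197; count = 2; answer 2
Part III: A2 = 2; d = -45; T(2) = -3*(-9) - 1*(-45) = 72; iterating: T(2)=72, T(3)=-207, T(4)=549, T(5)=-1440, T(6)=3771, T(7)=-9873, T(8)=25848, T(9)=-67671, T(10)=177165, T(11)=-463824, T(12)=1214307, T(13)=-3179097, T(14)=8322984, T(15)=-21789855; answer -21789855
Part IV: A3 = -21789855; m = 4; total draws C(10,3) = 120; favorable C(4,3) = 4; P = 1/30; answer 1/30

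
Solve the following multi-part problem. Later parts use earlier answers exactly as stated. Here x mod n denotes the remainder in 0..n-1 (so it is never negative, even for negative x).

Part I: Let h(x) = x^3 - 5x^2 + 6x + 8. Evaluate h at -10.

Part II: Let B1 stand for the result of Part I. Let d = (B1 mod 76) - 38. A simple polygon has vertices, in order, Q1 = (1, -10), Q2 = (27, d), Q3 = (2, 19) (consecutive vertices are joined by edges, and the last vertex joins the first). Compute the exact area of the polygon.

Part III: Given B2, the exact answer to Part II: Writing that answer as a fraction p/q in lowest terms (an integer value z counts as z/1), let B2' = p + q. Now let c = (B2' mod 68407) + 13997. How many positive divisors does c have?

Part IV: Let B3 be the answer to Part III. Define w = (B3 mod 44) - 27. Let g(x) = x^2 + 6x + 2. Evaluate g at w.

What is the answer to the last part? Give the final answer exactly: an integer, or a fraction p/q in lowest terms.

393

Part I: 1*(-10)^3 - 5*(-10)^2 + 6*(-10)^1 + 8 = (-1000) + (-500) + (-60) + (8) = -1552; answer -1552
Part II: B1 = -1552; d = 6; cross terms: (1*6 - 27*-10)=276, (27*19 - 2*6)=501, (2*-10 - 1*19)=-39; twice the area = |738| = 738; area = 369; answer 369
Part III: B2 = 369; threaded value p + q = 370; c = 14367; 14367 = 3 * 4789; number of divisors = (1+1) * (1+1) = 4; answer 4
Part IV: B3 = 4; w = -23; 1*(-23)^2 + 6*(-23)^1 + 2 = (529) + (-138) + (2) = 393; answer 393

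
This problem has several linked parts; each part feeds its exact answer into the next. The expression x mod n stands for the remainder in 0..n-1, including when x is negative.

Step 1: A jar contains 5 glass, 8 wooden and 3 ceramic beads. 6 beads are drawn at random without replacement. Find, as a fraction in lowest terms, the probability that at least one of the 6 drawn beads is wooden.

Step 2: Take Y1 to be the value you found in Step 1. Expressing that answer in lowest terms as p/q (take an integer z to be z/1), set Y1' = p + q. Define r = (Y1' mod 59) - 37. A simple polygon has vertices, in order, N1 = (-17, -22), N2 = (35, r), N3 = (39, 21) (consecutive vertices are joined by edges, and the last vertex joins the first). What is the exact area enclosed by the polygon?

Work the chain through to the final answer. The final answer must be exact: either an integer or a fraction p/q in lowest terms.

Step 1: total draws C(16,6) = 8008; complement C(8,6) = 28; favorable 8008 - 28 = 7980; P = 285/286; answer 285/286
Step 2: Y1 = 285/286; threaded value p + q = 571; r = 3; cross terms: (-17*3 - 35*-22)=719, (35*21 - 39*3)=618, (39*-22 - -17*21)=-501; twice the area = |836| = 836; area = 418; answer 418

418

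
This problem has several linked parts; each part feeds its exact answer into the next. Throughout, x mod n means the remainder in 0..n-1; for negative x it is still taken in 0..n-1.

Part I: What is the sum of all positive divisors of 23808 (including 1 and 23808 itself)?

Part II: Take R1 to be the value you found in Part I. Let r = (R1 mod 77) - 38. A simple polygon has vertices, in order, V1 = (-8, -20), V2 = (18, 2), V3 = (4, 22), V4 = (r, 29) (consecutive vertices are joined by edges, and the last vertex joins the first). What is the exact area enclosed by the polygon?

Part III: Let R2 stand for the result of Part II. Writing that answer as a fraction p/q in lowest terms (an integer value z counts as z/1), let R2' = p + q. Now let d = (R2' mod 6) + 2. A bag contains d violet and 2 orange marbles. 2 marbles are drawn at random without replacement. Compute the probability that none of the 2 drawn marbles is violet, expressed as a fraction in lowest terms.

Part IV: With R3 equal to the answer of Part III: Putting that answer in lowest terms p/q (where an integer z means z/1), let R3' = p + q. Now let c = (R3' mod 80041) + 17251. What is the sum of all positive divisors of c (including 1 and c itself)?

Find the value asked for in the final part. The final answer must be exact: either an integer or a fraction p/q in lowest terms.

Part I: 23808 = 2^8 * 3 * 31; sigma = (1 + 2 + 4 + 8 + 16 + 32 + 64 + 128 + 256) * (1 + 3) * (1 + 31) = 511 * 4 * 32 = 65408; answer 65408
Part II: R1 = 65408; r = -3; cross terms: (-8*2 - 18*-20)=344, (18*22 - 4*2)=388, (4*29 - -3*22)=182, (-3*-20 - -8*29)=292; twice the area = |1206| = 1206; area = 603; answer 603
Part III: R2 = 603; threaded value p + q = 604; d = 6; total draws C(8,2) = 28; favorable C(2,2) = 1; P = 1/28; answer 1/28
Part IV: R3 = 1/28; threaded value p + q = 29; c = 17280; 17280 = 2^7 * 3^3 * 5; sigma = (1 + 2 + 4 + 8 + 16 + 32 + 64 + 128) * (1 + 3 + 9 + 27) * (1 + 5) = 255 * 40 * 6 = 61200; answer 61200

61200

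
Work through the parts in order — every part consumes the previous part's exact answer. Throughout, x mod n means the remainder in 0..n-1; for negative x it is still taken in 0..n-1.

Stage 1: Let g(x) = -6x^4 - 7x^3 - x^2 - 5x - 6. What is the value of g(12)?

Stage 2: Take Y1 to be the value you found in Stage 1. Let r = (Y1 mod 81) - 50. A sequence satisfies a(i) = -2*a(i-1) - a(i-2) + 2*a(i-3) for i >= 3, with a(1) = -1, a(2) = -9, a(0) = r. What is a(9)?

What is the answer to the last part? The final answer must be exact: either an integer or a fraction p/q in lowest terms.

Stage 1: -6*(12)^4 - 7*(12)^3 - 1*(12)^2 - 5*(12)^1 - 6 = (-124416) + (-12096) + (-144) + (-60) + (-6) = -136722; answer -136722
Stage 2: Y1 = -136722; r = -44; a(3) = -2*(-9) - 1*(-1) + 2*(-44) = -69; iterating: a(3)=-69, a(4)=145, a(5)=-239, a(6)=195, a(7)=139, a(8)=-951, a(9)=2153; answer 2153

2153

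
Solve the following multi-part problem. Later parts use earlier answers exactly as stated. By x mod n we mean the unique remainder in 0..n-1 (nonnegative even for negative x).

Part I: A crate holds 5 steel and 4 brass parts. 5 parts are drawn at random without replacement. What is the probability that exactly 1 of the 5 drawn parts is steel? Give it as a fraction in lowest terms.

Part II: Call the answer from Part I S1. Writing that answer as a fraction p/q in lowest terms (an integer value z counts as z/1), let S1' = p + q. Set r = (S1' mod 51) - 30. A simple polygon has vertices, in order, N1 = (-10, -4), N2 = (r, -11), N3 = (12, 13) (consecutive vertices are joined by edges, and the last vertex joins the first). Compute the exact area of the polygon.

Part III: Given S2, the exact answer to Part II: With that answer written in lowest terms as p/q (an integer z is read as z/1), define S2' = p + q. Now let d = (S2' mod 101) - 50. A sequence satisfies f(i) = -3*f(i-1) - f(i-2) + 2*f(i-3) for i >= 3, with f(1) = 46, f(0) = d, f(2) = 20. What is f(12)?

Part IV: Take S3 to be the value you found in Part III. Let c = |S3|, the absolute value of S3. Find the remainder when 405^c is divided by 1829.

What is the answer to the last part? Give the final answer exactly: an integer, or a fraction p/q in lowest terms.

Part I: total draws C(9,5) = 126; favorable C(5,1)*C(4,4) = 5; P = 5/126; answer 5/126
Part II: S1 = 5/126; threaded value p + q = 131; r = -1; cross terms: (-10*-11 - -1*-4)=106, (-1*13 - 12*-11)=119, (12*-4 - -10*13)=82; twice the area = |307| = 307; area = 307/2; answer 307/2
Part III: S2 = 307/2; threaded value p + q = 309; d = -44; f(3) = -3*(20) - 1*(46) + 2*(-44) = -194; iterating: f(3)=-194, f(4)=654, f(5)=-1728, f(6)=4142, f(7)=-9390, f(8)=20572, f(9)=-44042, f(10)=92774, f(11)=-193136, f(12)=398550; answer 398550
Part IV: S3 = 398550; c = 398550; squarings mod 1829: 405^1=405, 405^2=1244, 405^4=202, 405^8=566, 405^16=281, 405^32=314, 405^64=1659, 405^128=1465, 405^256=808, 405^512=1740, 405^1024=605, 405^2048=225, 405^4096=1242, 405^8192=717, 405^16384=140, 405^32768=1310, 405^65536=498, 405^131072=1089, 405^262144=729; 405^398550 = 405^2 * 405^4 * 405^16 * 405^64 * 405^128 * 405^1024 * 405^4096 * 405^131072 * 405^262144 = 373 (mod 1829); answer 373

373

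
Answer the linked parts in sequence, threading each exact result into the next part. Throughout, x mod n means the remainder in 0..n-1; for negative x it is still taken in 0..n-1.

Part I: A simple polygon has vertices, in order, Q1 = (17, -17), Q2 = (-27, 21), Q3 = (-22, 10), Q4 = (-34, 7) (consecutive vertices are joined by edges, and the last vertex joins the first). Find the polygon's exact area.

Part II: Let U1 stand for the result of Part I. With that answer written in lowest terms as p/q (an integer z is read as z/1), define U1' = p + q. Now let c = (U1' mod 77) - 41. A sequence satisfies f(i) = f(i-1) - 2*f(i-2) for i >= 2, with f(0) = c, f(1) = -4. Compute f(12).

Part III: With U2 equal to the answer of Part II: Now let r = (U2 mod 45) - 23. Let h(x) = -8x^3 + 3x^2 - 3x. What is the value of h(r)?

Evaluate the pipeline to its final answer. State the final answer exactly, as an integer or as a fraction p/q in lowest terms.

Part I: cross terms: (17*21 - -27*-17)=-102, (-27*10 - -22*21)=192, (-22*7 - -34*10)=186, (-34*-17 - 17*7)=459; twice the area = |735| = 735; area = 735/2; answer 735/2
Part II: U1 = 735/2; threaded value p + q = 737; c = 3; f(2) = 1*(-4) - 2*(3) = -10; iterating: f(2)=-10, f(3)=-2, f(4)=18, f(5)=22, f(6)=-14, f(7)=-58, f(8)=-30, f(9)=86, f(10)=146, f(11)=-26, f(12)=-318; answer -318
Part III: U2 = -318; r = 19; -8*(19)^3 + 3*(19)^2 - 3*(19)^1 = (-54872) + (1083) + (-57) = -53846; answer -53846

-53846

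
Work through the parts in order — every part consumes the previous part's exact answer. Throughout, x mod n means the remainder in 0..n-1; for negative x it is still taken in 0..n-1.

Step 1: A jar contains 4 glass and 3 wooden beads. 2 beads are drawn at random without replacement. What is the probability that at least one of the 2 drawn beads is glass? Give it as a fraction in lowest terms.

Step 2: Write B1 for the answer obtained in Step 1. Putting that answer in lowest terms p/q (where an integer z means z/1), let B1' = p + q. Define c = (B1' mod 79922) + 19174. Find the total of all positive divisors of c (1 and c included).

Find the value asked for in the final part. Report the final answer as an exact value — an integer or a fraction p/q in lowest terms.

Step 1: total draws C(7,2) = 21; complement C(3,2) = 3; favorable 21 - 3 = 18; P = 6/7; answer 6/7
Step 2: B1 = 6/7; threaded value p + q = 13; c = 19187; 19187 = 7 * 2741; sigma = (1 + 7) * (1 + 2741) = 8 * 2742 = 21936; answer 21936

21936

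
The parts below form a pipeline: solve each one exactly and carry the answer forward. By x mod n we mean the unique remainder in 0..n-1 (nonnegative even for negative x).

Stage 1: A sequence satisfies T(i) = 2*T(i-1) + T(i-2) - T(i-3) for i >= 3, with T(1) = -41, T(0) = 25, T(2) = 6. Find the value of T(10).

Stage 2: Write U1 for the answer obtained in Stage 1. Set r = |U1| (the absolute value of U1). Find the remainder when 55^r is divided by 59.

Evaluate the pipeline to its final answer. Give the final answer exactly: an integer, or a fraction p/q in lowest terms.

Stage 1: T(3) = 2*(6) + 1*(-41) - 1*(25) = -54; iterating: T(3)=-54, T(4)=-61, T(5)=-182, T(6)=-371, T(7)=-863, T(8)=-1915, T(9)=-4322, T(10)=-9696; answer -9696
Stage 2: U1 = -9696; r = 9696; squarings mod 59: 55^1=55, 55^2=16, 55^4=20, 55^8=46, 55^16=51, 55^32=5, 55^64=25, 55^128=35, 55^256=45, 55^512=19, 55^1024=7, 55^2048=49, 55^4096=41, 55^8192=29; 55^9696 = 55^32 * 55^64 * 55^128 * 55^256 * 55^1024 * 55^8192 = 28 (mod 59); answer 28

28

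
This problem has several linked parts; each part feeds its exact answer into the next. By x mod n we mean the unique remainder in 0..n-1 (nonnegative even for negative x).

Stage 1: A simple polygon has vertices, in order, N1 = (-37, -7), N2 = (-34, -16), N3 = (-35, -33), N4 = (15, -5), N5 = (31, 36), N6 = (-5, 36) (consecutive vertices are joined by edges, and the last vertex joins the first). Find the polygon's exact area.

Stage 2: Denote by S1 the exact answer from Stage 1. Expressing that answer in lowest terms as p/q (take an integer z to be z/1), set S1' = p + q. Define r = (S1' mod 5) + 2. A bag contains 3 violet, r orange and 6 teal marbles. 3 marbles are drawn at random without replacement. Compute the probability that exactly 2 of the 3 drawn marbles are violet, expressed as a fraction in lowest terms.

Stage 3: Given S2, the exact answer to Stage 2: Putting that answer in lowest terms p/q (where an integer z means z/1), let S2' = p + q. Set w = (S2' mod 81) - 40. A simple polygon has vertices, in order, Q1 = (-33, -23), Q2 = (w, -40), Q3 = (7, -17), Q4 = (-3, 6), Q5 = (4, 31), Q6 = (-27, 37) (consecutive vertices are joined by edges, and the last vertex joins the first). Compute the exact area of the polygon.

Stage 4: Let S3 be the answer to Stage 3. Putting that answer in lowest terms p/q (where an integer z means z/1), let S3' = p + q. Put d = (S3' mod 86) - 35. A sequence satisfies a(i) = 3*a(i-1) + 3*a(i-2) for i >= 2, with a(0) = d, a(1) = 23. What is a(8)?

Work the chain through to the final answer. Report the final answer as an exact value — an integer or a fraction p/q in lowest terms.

Stage 1: cross terms: (-37*-16 - -34*-7)=354, (-34*-33 - -35*-16)=562, (-35*-5 - 15*-33)=670, (15*36 - 31*-5)=695, (31*36 - -5*36)=1296, (-5*-7 - -37*36)=1367; twice the area = |4944| = 4944; area = 2472; answer 2472
Stage 2: S1 = 2472; threaded value p + q = 2473; r = 5; total draws C(14,3) = 364; favorable C(3,2)*C(11,1) = 33; P = 33/364; answer 33/364
Stage 3: S2 = 33/364; threaded value p + q = 397; w = 33; cross terms: (-33*-40 - 33*-23)=2079, (33*-17 - 7*-40)=-281, (7*6 - -3*-17)=-9, (-3*31 - 4*6)=-117, (4*37 - -27*31)=985, (-27*-23 - -33*37)=1842; twice the area = |4499| = 4499; area = 4499/2; answer 4499/2
Stage 4: S3 = 4499/2; threaded value p + q = 4501; d = -6; a(2) = 3*(23) + 3*(-6) = 51; iterating: a(2)=51, a(3)=222, a(4)=819, a(5)=3123, a(6)=11826, a(7)=44847, a(8)=170019; answer 170019

170019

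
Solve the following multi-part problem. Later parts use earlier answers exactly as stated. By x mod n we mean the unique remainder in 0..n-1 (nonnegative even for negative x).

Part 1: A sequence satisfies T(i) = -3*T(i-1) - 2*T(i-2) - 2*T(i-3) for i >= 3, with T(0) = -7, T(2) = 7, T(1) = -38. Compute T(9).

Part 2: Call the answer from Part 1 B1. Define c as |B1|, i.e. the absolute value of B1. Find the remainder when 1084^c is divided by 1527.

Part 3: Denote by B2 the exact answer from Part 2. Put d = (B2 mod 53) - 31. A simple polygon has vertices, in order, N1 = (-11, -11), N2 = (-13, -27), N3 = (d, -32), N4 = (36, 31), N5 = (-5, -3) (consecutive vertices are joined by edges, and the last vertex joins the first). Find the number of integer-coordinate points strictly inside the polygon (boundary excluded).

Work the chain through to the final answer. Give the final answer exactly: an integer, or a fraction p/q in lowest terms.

Part 1: T(3) = -3*(7) - 2*(-38) - 2*(-7) = 69; iterating: T(3)=69, T(4)=-145, T(5)=283, T(6)=-697, T(7)=1815, T(8)=-4617, T(9)=11615; answer 11615
Part 2: B1 = 11615; c = 11615; squarings mod 1527: 1084^1=1084, 1084^2=793, 1084^4=1252, 1084^8=802, 1084^16=337, 1084^32=571, 1084^64=790, 1084^128=1084, 1084^256=793, 1084^512=1252, 1084^1024=802, 1084^2048=337, 1084^4096=571, 1084^8192=790; 1084^11615 = 1084^1 * 1084^2 * 1084^4 * 1084^8 * 1084^16 * 1084^64 * 1084^256 * 1084^1024 * 1084^2048 * 1084^8192 = 526 (mod 1527); answer 526
Part 3: B2 = 526; d = 18; cross terms: (-11*-27 - -13*-11)=154, (-13*-32 - 18*-27)=902, (18*31 - 36*-32)=1710, (36*-3 - -5*31)=47, (-5*-11 - -11*-3)=22; twice the area = |2835| = 2835; area = 2835/2; boundary points = 2 + 1 + 9 + 1 + 2 = 15; strictly interior points = area - boundary/2 + 1 = 1411; answer 1411

1411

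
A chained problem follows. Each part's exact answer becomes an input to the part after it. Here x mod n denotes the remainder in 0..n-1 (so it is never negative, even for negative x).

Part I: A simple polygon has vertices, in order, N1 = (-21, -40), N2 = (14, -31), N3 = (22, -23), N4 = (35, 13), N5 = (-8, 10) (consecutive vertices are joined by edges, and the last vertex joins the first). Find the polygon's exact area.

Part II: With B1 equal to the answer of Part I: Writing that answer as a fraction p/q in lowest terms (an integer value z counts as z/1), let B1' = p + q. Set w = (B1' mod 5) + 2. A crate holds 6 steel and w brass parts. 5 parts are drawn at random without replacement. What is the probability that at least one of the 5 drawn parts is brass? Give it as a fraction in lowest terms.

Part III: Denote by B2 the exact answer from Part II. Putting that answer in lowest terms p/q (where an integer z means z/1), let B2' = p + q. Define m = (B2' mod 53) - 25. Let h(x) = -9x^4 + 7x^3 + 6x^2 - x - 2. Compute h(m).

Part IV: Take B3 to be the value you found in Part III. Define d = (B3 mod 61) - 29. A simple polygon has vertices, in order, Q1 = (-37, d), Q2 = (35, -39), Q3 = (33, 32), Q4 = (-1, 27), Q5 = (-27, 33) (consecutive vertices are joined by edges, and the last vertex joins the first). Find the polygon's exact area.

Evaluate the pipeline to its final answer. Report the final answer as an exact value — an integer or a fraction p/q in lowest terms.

3748

Part I: cross terms: (-21*-31 - 14*-40)=1211, (14*-23 - 22*-31)=360, (22*13 - 35*-23)=1091, (35*10 - -8*13)=454, (-8*-40 - -21*10)=530; twice the area = |3646| = 3646; area = 1823; answer 1823
Part II: B1 = 1823; threaded value p + q = 1824; w = 6; total draws C(12,5) = 792; complement C(6,5) = 6; favorable 792 - 6 = 786; P = 131/132; answer 131/132
Part III: B2 = 131/132; threaded value p + q = 263; m = 26; -9*(26)^4 + 7*(26)^3 + 6*(26)^2 - 1*(26)^1 - 2 = (-4112784) + (123032) + (4056) + (-26) + (-2) = -3985724; answer -3985724
Part IV: B3 = -3985724; d = -13; cross terms: (-37*-39 - 35*-13)=1898, (35*32 - 33*-39)=2407, (33*27 - -1*32)=923, (-1*33 - -27*27)=696, (-27*-13 - -37*33)=1572; twice the area = |7496| = 7496; area = 3748; answer 3748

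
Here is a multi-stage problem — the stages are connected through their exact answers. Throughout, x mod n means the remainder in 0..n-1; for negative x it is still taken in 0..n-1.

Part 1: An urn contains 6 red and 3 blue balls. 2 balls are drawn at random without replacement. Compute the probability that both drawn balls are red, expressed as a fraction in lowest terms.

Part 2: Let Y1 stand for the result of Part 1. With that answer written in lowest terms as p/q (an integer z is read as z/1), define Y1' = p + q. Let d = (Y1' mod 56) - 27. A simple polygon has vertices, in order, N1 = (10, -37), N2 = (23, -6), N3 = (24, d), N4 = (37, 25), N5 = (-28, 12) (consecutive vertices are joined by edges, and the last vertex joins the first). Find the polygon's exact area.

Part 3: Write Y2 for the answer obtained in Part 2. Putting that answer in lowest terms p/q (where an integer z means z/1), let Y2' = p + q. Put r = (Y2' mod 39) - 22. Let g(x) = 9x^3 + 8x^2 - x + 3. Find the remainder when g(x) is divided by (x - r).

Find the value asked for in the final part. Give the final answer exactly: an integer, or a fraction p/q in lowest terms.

Part 1: total draws C(9,2) = 36; favorable C(6,2) = 15; P = 5/12; answer 5/12
Part 2: Y1 = 5/12; threaded value p + q = 17; d = -10; cross terms: (10*-6 - 23*-37)=791, (23*-10 - 24*-6)=-86, (24*25 - 37*-10)=970, (37*12 - -28*25)=1144, (-28*-37 - 10*12)=916; twice the area = |3735| = 3735; area = 3735/2; answer 3735/2
Part 3: Y2 = 3735/2; threaded value p + q = 3737; r = 10; remainder = value at the root: 9*(10)^3 + 8*(10)^2 - 1*(10)^1 + 3 = (9000) + (800) + (-10) + (3) = 9793; answer 9793

9793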